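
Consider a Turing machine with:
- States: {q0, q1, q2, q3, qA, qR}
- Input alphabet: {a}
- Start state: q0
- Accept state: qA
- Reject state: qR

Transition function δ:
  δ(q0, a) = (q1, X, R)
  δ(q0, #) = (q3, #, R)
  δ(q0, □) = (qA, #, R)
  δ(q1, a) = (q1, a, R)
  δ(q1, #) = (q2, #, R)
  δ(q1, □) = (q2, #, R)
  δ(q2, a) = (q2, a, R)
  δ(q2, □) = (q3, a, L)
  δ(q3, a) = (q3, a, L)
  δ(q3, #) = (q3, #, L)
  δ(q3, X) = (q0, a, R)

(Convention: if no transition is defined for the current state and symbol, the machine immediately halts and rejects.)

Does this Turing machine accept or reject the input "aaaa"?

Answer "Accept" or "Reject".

Execution trace:
Initial: [q0]aaaa
Step 1: δ(q0, a) = (q1, X, R) → X[q1]aaa
Step 2: δ(q1, a) = (q1, a, R) → Xa[q1]aa
Step 3: δ(q1, a) = (q1, a, R) → Xaa[q1]a
Step 4: δ(q1, a) = (q1, a, R) → Xaaa[q1]□
Step 5: δ(q1, □) = (q2, #, R) → Xaaa#[q2]□
Step 6: δ(q2, □) = (q3, a, L) → Xaaa[q3]#a
Step 7: δ(q3, #) = (q3, #, L) → Xaa[q3]a#a
Step 8: δ(q3, a) = (q3, a, L) → Xa[q3]aa#a
Step 9: δ(q3, a) = (q3, a, L) → X[q3]aaa#a
Step 10: δ(q3, a) = (q3, a, L) → [q3]Xaaa#a
Step 11: δ(q3, X) = (q0, a, R) → a[q0]aaa#a
Step 12: δ(q0, a) = (q1, X, R) → aX[q1]aa#a
Step 13: δ(q1, a) = (q1, a, R) → aXa[q1]a#a
Step 14: δ(q1, a) = (q1, a, R) → aXaa[q1]#a
Step 15: δ(q1, #) = (q2, #, R) → aXaa#[q2]a
Step 16: δ(q2, a) = (q2, a, R) → aXaa#a[q2]□
Step 17: δ(q2, □) = (q3, a, L) → aXaa#[q3]aa
Step 18: δ(q3, a) = (q3, a, L) → aXaa[q3]#aa
Step 19: δ(q3, #) = (q3, #, L) → aXa[q3]a#aa
Step 20: δ(q3, a) = (q3, a, L) → aX[q3]aa#aa
Step 21: δ(q3, a) = (q3, a, L) → a[q3]Xaa#aa
Step 22: δ(q3, X) = (q0, a, R) → aa[q0]aa#aa
Step 23: δ(q0, a) = (q1, X, R) → aaX[q1]a#aa
Step 24: δ(q1, a) = (q1, a, R) → aaXa[q1]#aa
Step 25: δ(q1, #) = (q2, #, R) → aaXa#[q2]aa
Step 26: δ(q2, a) = (q2, a, R) → aaXa#a[q2]a
Step 27: δ(q2, a) = (q2, a, R) → aaXa#aa[q2]□
Step 28: δ(q2, □) = (q3, a, L) → aaXa#a[q3]aa
Step 29: δ(q3, a) = (q3, a, L) → aaXa#[q3]aaa
Step 30: δ(q3, a) = (q3, a, L) → aaXa[q3]#aaa
Step 31: δ(q3, #) = (q3, #, L) → aaX[q3]a#aaa
Step 32: δ(q3, a) = (q3, a, L) → aa[q3]Xa#aaa
Step 33: δ(q3, X) = (q0, a, R) → aaa[q0]a#aaa
Step 34: δ(q0, a) = (q1, X, R) → aaaX[q1]#aaa
Step 35: δ(q1, #) = (q2, #, R) → aaaX#[q2]aaa
Step 36: δ(q2, a) = (q2, a, R) → aaaX#a[q2]aa
Step 37: δ(q2, a) = (q2, a, R) → aaaX#aa[q2]a
Step 38: δ(q2, a) = (q2, a, R) → aaaX#aaa[q2]□
Step 39: δ(q2, □) = (q3, a, L) → aaaX#aa[q3]aa
Step 40: δ(q3, a) = (q3, a, L) → aaaX#a[q3]aaa
Step 41: δ(q3, a) = (q3, a, L) → aaaX#[q3]aaaa
Step 42: δ(q3, a) = (q3, a, L) → aaaX[q3]#aaaa
Step 43: δ(q3, #) = (q3, #, L) → aaa[q3]X#aaaa
Step 44: δ(q3, X) = (q0, a, R) → aaaa[q0]#aaaa
Step 45: δ(q0, #) = (q3, #, R) → aaaa#[q3]aaaa
Step 46: δ(q3, a) = (q3, a, L) → aaaa[q3]#aaaa
Step 47: δ(q3, #) = (q3, #, L) → aaa[q3]a#aaaa
Step 48: δ(q3, a) = (q3, a, L) → aa[q3]aa#aaaa
Step 49: δ(q3, a) = (q3, a, L) → a[q3]aaa#aaaa
Step 50: δ(q3, a) = (q3, a, L) → [q3]aaaa#aaaa
Step 51: δ(q3, a) = (q3, a, L) → [q3]□aaaa#aaaa

No transition is defined for δ(q3, □). By convention the machine halts and rejects.

Answer: Reject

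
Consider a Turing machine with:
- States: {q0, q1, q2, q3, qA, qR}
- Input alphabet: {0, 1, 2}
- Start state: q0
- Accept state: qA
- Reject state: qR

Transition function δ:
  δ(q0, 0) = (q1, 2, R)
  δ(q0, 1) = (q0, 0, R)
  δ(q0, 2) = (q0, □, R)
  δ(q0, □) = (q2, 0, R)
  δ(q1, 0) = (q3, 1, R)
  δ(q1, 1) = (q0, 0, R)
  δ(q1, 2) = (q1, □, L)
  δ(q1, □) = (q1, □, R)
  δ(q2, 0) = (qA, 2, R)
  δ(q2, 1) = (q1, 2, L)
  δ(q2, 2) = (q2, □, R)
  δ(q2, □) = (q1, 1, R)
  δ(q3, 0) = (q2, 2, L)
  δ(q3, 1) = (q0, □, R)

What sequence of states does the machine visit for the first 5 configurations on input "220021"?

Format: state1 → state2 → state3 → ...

Execution trace:
Initial: [q0]220021
Step 1: δ(q0, 2) = (q0, □, R) → □[q0]20021
Step 2: δ(q0, 2) = (q0, □, R) → □□[q0]0021
Step 3: δ(q0, 0) = (q1, 2, R) → □□2[q1]021
Step 4: δ(q1, 0) = (q3, 1, R) → □□21[q3]21

No transition is defined for δ(q3, 2). By convention the machine halts and rejects.

State sequence: q0 → q0 → q0 → q1 → q3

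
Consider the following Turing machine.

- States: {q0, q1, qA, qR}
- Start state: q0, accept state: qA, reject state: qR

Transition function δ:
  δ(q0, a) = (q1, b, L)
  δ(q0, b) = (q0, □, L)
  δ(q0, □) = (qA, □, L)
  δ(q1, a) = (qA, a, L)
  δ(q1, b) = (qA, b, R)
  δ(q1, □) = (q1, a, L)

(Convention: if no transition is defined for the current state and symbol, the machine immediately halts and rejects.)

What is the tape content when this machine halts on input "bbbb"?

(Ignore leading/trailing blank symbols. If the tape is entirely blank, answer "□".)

Execution trace:
Initial: [q0]bbbb
Step 1: δ(q0, b) = (q0, □, L) → [q0]□□bbb
Step 2: δ(q0, □) = (qA, □, L) → [qA]□□□bbb

The machine reaches the accept state qA and halts.

Final tape (ignoring leading/trailing blanks): bbb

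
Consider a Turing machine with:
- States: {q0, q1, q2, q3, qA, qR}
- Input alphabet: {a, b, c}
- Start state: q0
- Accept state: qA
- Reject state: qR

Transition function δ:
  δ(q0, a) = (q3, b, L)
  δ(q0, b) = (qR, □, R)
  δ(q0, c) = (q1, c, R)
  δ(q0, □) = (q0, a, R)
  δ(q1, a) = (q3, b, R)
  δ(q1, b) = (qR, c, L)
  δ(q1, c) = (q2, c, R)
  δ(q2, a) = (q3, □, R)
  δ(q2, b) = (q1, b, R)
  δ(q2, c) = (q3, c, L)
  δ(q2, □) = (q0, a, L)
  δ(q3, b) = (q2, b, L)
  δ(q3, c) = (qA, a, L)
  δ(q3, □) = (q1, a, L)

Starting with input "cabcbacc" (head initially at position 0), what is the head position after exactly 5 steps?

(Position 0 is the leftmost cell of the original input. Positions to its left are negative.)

Execution trace (head position shown):
Step 0: [q0]cabcbacc  (head at position 0)
Step 1: move right → c[q1]abcbacc  (head at position 1)
Step 2: move right → cb[q3]bcbacc  (head at position 2)
Step 3: move left → c[q2]bbcbacc  (head at position 1)
Step 4: move right → cb[q1]bcbacc  (head at position 2)
Step 5: move left → c[qR]bccbacc  (head at position 1)

After 5 steps, the head is at position 1.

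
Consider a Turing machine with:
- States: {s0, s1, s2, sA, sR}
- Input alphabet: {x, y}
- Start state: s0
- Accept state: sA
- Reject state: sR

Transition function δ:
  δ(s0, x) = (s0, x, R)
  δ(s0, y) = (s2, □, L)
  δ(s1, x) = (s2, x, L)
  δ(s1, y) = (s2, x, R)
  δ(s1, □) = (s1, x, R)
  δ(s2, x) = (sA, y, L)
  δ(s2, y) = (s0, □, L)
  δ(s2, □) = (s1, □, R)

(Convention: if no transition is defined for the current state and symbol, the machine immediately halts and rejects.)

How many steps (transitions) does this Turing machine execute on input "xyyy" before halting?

Execution trace:
Initial: [s0]xyyy
Step 1: δ(s0, x) = (s0, x, R) → x[s0]yyy
Step 2: δ(s0, y) = (s2, □, L) → [s2]x□yy
Step 3: δ(s2, x) = (sA, y, L) → [sA]□y□yy

The machine reaches the accept state sA and halts.

The machine executed 3 steps before halting.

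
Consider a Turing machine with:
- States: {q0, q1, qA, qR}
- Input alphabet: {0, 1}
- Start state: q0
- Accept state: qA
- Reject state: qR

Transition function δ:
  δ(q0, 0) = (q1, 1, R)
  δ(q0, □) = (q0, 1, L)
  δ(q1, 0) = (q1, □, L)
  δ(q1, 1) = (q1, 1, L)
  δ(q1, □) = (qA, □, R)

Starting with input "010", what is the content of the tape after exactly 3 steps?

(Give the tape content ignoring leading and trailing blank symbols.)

Execution trace:
Initial: [q0]010
Step 1: δ(q0, 0) = (q1, 1, R) → 1[q1]10
Step 2: δ(q1, 1) = (q1, 1, L) → [q1]110
Step 3: δ(q1, 1) = (q1, 1, L) → [q1]□110

After 3 steps, the tape (ignoring leading/trailing blanks) is: 110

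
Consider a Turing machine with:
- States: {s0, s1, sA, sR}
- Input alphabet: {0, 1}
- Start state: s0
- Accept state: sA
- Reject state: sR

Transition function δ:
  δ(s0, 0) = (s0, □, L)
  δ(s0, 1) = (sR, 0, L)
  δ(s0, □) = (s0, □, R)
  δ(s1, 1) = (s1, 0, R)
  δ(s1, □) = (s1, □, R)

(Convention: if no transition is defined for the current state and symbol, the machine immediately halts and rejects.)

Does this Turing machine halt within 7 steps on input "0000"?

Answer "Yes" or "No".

Execution trace:
Initial: [s0]0000
Step 1: δ(s0, 0) = (s0, □, L) → [s0]□□000
Step 2: δ(s0, □) = (s0, □, R) → □[s0]□000
Step 3: δ(s0, □) = (s0, □, R) → □□[s0]000
Step 4: δ(s0, 0) = (s0, □, L) → □[s0]□□00
Step 5: δ(s0, □) = (s0, □, R) → □□[s0]□00
Step 6: δ(s0, □) = (s0, □, R) → □□□[s0]00
Step 7: δ(s0, 0) = (s0, □, L) → □□[s0]□□0

The machine has not reached a halting state after 7 steps.
The machine did not halt within the 7-step bound.

Answer: No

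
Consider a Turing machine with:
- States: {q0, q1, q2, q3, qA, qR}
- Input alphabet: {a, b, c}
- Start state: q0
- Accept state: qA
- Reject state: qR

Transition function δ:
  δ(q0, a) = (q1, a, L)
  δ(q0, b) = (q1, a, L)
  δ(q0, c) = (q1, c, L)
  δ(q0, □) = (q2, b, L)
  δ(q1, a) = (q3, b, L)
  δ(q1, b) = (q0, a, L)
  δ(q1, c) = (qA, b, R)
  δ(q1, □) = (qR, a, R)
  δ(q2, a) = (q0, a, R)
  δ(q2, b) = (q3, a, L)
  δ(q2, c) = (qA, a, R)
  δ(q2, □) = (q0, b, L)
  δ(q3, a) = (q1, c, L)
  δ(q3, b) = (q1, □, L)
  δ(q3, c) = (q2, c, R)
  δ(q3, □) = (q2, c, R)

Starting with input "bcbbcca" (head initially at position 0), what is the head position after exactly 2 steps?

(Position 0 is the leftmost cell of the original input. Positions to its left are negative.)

Execution trace (head position shown):
Step 0: [q0]bcbbcca  (head at position 0)
Step 1: move left → [q1]□acbbcca  (head at position -1)
Step 2: move right → a[qR]acbbcca  (head at position 0)

After 2 steps, the head is at position 0.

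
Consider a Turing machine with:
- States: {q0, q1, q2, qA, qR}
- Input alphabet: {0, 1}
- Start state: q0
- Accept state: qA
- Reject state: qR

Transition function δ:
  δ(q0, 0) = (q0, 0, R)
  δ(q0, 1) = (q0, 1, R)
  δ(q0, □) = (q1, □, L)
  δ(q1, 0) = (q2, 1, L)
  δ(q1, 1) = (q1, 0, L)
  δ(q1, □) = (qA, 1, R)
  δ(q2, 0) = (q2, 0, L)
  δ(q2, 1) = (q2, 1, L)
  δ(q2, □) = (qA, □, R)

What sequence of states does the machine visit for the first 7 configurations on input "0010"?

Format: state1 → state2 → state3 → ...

Execution trace:
Initial: [q0]0010
Step 1: δ(q0, 0) = (q0, 0, R) → 0[q0]010
Step 2: δ(q0, 0) = (q0, 0, R) → 00[q0]10
Step 3: δ(q0, 1) = (q0, 1, R) → 001[q0]0
Step 4: δ(q0, 0) = (q0, 0, R) → 0010[q0]□
Step 5: δ(q0, □) = (q1, □, L) → 001[q1]0□
Step 6: δ(q1, 0) = (q2, 1, L) → 00[q2]11□

State sequence: q0 → q0 → q0 → q0 → q0 → q1 → q2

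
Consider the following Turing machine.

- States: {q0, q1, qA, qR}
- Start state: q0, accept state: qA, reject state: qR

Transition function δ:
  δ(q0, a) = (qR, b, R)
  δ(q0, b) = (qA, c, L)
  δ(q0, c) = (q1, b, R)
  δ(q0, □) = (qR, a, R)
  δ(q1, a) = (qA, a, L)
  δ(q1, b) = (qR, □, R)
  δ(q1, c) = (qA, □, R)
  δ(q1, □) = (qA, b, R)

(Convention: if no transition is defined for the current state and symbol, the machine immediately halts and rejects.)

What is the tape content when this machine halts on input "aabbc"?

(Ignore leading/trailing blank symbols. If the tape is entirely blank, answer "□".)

Execution trace:
Initial: [q0]aabbc
Step 1: δ(q0, a) = (qR, b, R) → b[qR]abbc

The machine reaches the reject state qR and halts.

Final tape (ignoring leading/trailing blanks): babbc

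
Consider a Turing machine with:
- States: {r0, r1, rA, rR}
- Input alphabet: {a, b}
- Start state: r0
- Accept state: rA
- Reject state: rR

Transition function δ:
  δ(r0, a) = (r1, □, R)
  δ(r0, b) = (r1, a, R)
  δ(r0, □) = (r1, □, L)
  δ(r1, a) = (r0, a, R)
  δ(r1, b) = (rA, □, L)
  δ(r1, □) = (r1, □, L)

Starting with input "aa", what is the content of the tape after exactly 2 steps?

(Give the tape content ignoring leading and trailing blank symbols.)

Execution trace:
Initial: [r0]aa
Step 1: δ(r0, a) = (r1, □, R) → □[r1]a
Step 2: δ(r1, a) = (r0, a, R) → □a[r0]□

After 2 steps, the tape (ignoring leading/trailing blanks) is: a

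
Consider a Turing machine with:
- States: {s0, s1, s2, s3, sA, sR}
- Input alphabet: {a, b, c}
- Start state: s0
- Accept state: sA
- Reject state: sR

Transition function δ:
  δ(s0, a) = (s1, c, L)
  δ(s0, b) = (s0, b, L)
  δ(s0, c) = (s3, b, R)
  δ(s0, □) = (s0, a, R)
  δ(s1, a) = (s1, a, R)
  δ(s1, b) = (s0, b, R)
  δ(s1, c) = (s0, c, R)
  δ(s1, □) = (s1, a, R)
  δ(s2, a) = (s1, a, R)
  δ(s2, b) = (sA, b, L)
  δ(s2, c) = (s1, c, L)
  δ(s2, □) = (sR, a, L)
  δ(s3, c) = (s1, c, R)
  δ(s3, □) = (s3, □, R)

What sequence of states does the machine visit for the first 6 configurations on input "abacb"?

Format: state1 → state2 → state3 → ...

Execution trace:
Initial: [s0]abacb
Step 1: δ(s0, a) = (s1, c, L) → [s1]□cbacb
Step 2: δ(s1, □) = (s1, a, R) → a[s1]cbacb
Step 3: δ(s1, c) = (s0, c, R) → ac[s0]bacb
Step 4: δ(s0, b) = (s0, b, L) → a[s0]cbacb
Step 5: δ(s0, c) = (s3, b, R) → ab[s3]bacb

No transition is defined for δ(s3, b). By convention the machine halts and rejects.

State sequence: s0 → s1 → s1 → s0 → s0 → s3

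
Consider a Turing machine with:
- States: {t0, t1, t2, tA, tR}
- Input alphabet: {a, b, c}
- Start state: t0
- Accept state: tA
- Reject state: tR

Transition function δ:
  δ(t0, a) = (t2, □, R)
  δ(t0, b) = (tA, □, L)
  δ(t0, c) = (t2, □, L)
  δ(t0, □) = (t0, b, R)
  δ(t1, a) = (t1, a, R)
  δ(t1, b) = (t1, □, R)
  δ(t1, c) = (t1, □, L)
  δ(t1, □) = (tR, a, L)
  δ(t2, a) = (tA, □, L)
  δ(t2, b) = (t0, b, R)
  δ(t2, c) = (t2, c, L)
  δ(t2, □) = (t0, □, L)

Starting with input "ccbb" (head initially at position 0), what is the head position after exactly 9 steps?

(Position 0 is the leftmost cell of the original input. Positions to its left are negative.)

Execution trace (head position shown):
Step 0: [t0]ccbb  (head at position 0)
Step 1: move left → [t2]□□cbb  (head at position -1)
Step 2: move left → [t0]□□□cbb  (head at position -2)
Step 3: move right → b[t0]□□cbb  (head at position -1)
Step 4: move right → bb[t0]□cbb  (head at position 0)
Step 5: move right → bbb[t0]cbb  (head at position 1)
Step 6: move left → bb[t2]b□bb  (head at position 0)
Step 7: move right → bbb[t0]□bb  (head at position 1)
Step 8: move right → bbbb[t0]bb  (head at position 2)
Step 9: move left → bbb[tA]b□b  (head at position 1)

After 9 steps, the head is at position 1.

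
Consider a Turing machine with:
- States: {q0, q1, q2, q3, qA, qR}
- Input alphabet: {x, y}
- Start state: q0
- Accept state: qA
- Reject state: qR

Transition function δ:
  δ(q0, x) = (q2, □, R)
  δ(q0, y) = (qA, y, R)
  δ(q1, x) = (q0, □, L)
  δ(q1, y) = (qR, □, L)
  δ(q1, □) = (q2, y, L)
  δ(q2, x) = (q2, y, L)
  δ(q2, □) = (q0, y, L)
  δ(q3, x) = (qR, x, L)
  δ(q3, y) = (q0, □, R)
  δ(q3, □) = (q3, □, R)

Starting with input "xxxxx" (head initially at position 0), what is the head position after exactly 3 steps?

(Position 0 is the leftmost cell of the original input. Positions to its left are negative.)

Execution trace (head position shown):
Step 0: [q0]xxxxx  (head at position 0)
Step 1: move right → □[q2]xxxx  (head at position 1)
Step 2: move left → [q2]□yxxx  (head at position 0)
Step 3: move left → [q0]□yyxxx  (head at position -1)

After 3 steps, the head is at position -1.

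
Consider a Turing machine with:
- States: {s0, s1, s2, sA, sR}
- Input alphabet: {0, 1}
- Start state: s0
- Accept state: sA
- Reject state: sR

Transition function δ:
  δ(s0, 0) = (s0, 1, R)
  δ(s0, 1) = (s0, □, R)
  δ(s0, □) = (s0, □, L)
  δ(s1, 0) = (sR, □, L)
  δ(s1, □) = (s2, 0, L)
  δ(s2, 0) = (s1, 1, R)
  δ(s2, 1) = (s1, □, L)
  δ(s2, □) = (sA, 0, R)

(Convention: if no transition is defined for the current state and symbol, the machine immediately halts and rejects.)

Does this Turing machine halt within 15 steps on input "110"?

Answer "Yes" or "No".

Execution trace:
Initial: [s0]110
Step 1: δ(s0, 1) = (s0, □, R) → □[s0]10
Step 2: δ(s0, 1) = (s0, □, R) → □□[s0]0
Step 3: δ(s0, 0) = (s0, 1, R) → □□1[s0]□
Step 4: δ(s0, □) = (s0, □, L) → □□[s0]1□
Step 5: δ(s0, 1) = (s0, □, R) → □□□[s0]□
Step 6: δ(s0, □) = (s0, □, L) → □□[s0]□□
Step 7: δ(s0, □) = (s0, □, L) → □[s0]□□□
Step 8: δ(s0, □) = (s0, □, L) → [s0]□□□□
Step 9: δ(s0, □) = (s0, □, L) → [s0]□□□□□
Step 10: δ(s0, □) = (s0, □, L) → [s0]□□□□□□
Step 11: δ(s0, □) = (s0, □, L) → [s0]□□□□□□□
Step 12: δ(s0, □) = (s0, □, L) → [s0]□□□□□□□□
Step 13: δ(s0, □) = (s0, □, L) → [s0]□□□□□□□□□
Step 14: δ(s0, □) = (s0, □, L) → [s0]□□□□□□□□□□
Step 15: δ(s0, □) = (s0, □, L) → [s0]□□□□□□□□□□□

The machine has not reached a halting state after 15 steps.
The machine did not halt within the 15-step bound.

Answer: No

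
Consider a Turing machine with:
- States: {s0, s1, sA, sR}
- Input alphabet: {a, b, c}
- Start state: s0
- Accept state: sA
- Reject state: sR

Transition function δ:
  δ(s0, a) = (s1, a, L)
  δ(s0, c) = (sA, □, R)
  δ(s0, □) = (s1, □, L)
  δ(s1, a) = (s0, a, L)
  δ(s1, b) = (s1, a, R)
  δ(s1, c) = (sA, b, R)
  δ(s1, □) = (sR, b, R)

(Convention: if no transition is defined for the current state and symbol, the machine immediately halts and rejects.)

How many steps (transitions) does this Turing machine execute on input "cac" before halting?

Execution trace:
Initial: [s0]cac
Step 1: δ(s0, c) = (sA, □, R) → □[sA]ac

The machine reaches the accept state sA and halts.

The machine executed 1 step before halting.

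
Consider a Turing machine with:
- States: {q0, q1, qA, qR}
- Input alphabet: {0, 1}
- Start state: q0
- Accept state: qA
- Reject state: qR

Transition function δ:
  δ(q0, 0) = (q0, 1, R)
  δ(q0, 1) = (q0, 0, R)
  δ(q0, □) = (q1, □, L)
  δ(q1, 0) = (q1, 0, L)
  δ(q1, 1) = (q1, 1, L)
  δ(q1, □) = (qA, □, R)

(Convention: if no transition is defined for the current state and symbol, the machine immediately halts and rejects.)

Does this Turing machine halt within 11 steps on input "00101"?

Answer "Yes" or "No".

Execution trace:
Initial: [q0]00101
Step 1: δ(q0, 0) = (q0, 1, R) → 1[q0]0101
Step 2: δ(q0, 0) = (q0, 1, R) → 11[q0]101
Step 3: δ(q0, 1) = (q0, 0, R) → 110[q0]01
Step 4: δ(q0, 0) = (q0, 1, R) → 1101[q0]1
Step 5: δ(q0, 1) = (q0, 0, R) → 11010[q0]□
Step 6: δ(q0, □) = (q1, □, L) → 1101[q1]0□
Step 7: δ(q1, 0) = (q1, 0, L) → 110[q1]10□
Step 8: δ(q1, 1) = (q1, 1, L) → 11[q1]010□
Step 9: δ(q1, 0) = (q1, 0, L) → 1[q1]1010□
Step 10: δ(q1, 1) = (q1, 1, L) → [q1]11010□
Step 11: δ(q1, 1) = (q1, 1, L) → [q1]□11010□

The machine has not reached a halting state after 11 steps.
The machine did not halt within the 11-step bound.

Answer: No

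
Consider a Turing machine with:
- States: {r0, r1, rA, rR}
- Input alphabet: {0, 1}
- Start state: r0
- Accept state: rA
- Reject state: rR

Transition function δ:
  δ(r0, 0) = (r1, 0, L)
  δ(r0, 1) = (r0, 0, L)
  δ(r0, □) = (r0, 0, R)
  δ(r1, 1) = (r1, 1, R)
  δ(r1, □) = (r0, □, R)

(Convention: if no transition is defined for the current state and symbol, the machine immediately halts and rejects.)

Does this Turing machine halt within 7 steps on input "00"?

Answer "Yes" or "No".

Execution trace:
Initial: [r0]00
Step 1: δ(r0, 0) = (r1, 0, L) → [r1]□00
Step 2: δ(r1, □) = (r0, □, R) → □[r0]00
Step 3: δ(r0, 0) = (r1, 0, L) → [r1]□00
Step 4: δ(r1, □) = (r0, □, R) → □[r0]00
Step 5: δ(r0, 0) = (r1, 0, L) → [r1]□00
Step 6: δ(r1, □) = (r0, □, R) → □[r0]00
Step 7: δ(r0, 0) = (r1, 0, L) → [r1]□00

The machine has not reached a halting state after 7 steps.
The machine did not halt within the 7-step bound.

Answer: No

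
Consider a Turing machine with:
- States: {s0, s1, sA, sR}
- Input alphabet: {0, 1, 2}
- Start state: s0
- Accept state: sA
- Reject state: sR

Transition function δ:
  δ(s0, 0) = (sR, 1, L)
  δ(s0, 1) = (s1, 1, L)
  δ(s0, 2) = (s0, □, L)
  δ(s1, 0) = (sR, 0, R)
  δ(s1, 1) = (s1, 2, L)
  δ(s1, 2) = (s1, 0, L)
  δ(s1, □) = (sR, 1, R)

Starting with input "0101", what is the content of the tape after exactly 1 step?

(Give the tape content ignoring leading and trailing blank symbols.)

Execution trace:
Initial: [s0]0101
Step 1: δ(s0, 0) = (sR, 1, L) → [sR]□1101

The machine reaches the reject state sR and halts.

After 1 step, the tape (ignoring leading/trailing blanks) is: 1101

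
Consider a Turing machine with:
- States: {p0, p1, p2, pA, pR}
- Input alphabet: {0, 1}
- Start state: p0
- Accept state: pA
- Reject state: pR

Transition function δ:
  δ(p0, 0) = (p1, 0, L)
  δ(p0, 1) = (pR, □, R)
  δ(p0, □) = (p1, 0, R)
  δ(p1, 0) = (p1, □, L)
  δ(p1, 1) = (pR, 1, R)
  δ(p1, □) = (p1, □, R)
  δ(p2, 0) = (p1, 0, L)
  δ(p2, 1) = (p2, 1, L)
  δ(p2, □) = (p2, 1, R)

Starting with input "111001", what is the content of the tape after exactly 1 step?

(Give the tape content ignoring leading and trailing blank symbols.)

Execution trace:
Initial: [p0]111001
Step 1: δ(p0, 1) = (pR, □, R) → □[pR]11001

The machine reaches the reject state pR and halts.

After 1 step, the tape (ignoring leading/trailing blanks) is: 11001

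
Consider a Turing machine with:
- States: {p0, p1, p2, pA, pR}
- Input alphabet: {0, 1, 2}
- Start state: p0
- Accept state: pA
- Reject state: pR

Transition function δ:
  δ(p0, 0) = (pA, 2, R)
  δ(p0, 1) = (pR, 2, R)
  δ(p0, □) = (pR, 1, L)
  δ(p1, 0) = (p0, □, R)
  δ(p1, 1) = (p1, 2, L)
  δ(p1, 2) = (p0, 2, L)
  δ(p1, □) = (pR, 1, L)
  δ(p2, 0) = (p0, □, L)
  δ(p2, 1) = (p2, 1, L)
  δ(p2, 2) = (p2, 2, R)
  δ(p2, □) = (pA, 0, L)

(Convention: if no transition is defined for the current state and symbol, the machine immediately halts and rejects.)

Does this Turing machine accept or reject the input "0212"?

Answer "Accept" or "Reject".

Execution trace:
Initial: [p0]0212
Step 1: δ(p0, 0) = (pA, 2, R) → 2[pA]212

The machine reaches the accept state pA and halts.

Answer: Accept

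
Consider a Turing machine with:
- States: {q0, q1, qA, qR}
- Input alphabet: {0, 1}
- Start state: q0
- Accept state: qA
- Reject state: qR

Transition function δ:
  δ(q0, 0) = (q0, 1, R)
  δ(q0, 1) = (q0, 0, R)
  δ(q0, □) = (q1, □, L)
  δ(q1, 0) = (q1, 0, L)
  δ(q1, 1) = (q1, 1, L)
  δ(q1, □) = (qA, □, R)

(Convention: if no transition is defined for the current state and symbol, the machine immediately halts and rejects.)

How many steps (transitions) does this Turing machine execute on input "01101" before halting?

Execution trace:
Initial: [q0]01101
Step 1: δ(q0, 0) = (q0, 1, R) → 1[q0]1101
Step 2: δ(q0, 1) = (q0, 0, R) → 10[q0]101
Step 3: δ(q0, 1) = (q0, 0, R) → 100[q0]01
Step 4: δ(q0, 0) = (q0, 1, R) → 1001[q0]1
Step 5: δ(q0, 1) = (q0, 0, R) → 10010[q0]□
Step 6: δ(q0, □) = (q1, □, L) → 1001[q1]0□
Step 7: δ(q1, 0) = (q1, 0, L) → 100[q1]10□
Step 8: δ(q1, 1) = (q1, 1, L) → 10[q1]010□
Step 9: δ(q1, 0) = (q1, 0, L) → 1[q1]0010□
Step 10: δ(q1, 0) = (q1, 0, L) → [q1]10010□
Step 11: δ(q1, 1) = (q1, 1, L) → [q1]□10010□
Step 12: δ(q1, □) = (qA, □, R) → □[qA]10010□

The machine reaches the accept state qA and halts.

The machine executed 12 steps before halting.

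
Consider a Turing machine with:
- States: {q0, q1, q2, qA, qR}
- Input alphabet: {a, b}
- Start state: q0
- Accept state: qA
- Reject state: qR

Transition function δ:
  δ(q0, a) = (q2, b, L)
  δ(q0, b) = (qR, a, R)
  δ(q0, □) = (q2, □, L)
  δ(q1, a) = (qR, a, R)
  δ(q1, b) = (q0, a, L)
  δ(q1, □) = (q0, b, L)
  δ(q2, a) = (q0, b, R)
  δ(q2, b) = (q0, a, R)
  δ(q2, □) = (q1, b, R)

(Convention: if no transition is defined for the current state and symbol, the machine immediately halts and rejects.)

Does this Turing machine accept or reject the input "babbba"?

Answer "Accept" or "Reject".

Execution trace:
Initial: [q0]babbba
Step 1: δ(q0, b) = (qR, a, R) → a[qR]abbba

The machine reaches the reject state qR and halts.

Answer: Reject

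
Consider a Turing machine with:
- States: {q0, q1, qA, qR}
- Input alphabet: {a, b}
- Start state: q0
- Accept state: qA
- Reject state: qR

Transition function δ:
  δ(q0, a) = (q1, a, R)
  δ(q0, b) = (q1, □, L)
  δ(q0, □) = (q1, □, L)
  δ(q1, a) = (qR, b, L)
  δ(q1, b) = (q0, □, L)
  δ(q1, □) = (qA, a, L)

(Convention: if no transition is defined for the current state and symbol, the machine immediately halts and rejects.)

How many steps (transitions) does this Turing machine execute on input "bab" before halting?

Execution trace:
Initial: [q0]bab
Step 1: δ(q0, b) = (q1, □, L) → [q1]□□ab
Step 2: δ(q1, □) = (qA, a, L) → [qA]□a□ab

The machine reaches the accept state qA and halts.

The machine executed 2 steps before halting.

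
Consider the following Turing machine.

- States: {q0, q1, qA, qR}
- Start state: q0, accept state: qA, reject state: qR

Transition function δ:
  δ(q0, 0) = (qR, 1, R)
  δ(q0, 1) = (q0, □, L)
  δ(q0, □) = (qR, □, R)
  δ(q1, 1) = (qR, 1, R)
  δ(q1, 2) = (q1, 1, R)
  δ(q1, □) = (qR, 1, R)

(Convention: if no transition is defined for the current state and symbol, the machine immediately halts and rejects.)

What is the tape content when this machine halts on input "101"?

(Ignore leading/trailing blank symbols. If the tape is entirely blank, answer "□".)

Execution trace:
Initial: [q0]101
Step 1: δ(q0, 1) = (q0, □, L) → [q0]□□01
Step 2: δ(q0, □) = (qR, □, R) → □[qR]□01

The machine reaches the reject state qR and halts.

Final tape (ignoring leading/trailing blanks): 01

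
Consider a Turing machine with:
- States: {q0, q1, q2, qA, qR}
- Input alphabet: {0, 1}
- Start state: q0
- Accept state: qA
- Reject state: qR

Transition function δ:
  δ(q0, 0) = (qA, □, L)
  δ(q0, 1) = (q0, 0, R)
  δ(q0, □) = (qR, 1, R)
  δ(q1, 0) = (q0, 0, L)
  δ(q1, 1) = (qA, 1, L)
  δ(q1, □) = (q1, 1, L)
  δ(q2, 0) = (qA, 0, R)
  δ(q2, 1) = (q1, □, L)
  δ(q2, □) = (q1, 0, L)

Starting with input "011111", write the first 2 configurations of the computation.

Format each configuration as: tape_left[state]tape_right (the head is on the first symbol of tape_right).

Transitions applied:
Step 1: δ(q0, 0) = (qA, □, L)

The first 2 configurations are:
[q0]011111 ⊢ [qA]□□11111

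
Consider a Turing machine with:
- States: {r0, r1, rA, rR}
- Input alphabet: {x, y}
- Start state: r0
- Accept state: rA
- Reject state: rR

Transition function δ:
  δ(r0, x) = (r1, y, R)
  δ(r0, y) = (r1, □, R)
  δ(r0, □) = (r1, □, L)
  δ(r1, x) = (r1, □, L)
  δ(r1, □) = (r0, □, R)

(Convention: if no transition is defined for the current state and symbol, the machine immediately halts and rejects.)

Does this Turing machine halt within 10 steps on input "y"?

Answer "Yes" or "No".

Execution trace:
Initial: [r0]y
Step 1: δ(r0, y) = (r1, □, R) → □[r1]□
Step 2: δ(r1, □) = (r0, □, R) → □□[r0]□
Step 3: δ(r0, □) = (r1, □, L) → □[r1]□□
Step 4: δ(r1, □) = (r0, □, R) → □□[r0]□
Step 5: δ(r0, □) = (r1, □, L) → □[r1]□□
Step 6: δ(r1, □) = (r0, □, R) → □□[r0]□
Step 7: δ(r0, □) = (r1, □, L) → □[r1]□□
Step 8: δ(r1, □) = (r0, □, R) → □□[r0]□
Step 9: δ(r0, □) = (r1, □, L) → □[r1]□□
Step 10: δ(r1, □) = (r0, □, R) → □□[r0]□

The machine has not reached a halting state after 10 steps.
The machine did not halt within the 10-step bound.

Answer: No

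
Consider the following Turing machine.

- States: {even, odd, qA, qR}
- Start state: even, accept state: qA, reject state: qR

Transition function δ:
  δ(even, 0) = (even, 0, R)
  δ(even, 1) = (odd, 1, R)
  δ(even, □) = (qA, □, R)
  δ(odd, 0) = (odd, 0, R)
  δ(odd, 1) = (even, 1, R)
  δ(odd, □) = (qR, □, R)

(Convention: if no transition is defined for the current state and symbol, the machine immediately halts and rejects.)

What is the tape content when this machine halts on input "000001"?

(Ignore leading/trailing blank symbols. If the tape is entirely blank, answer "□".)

Execution trace:
Initial: [even]000001
Step 1: δ(even, 0) = (even, 0, R) → 0[even]00001
Step 2: δ(even, 0) = (even, 0, R) → 00[even]0001
Step 3: δ(even, 0) = (even, 0, R) → 000[even]001
Step 4: δ(even, 0) = (even, 0, R) → 0000[even]01
Step 5: δ(even, 0) = (even, 0, R) → 00000[even]1
Step 6: δ(even, 1) = (odd, 1, R) → 000001[odd]□
Step 7: δ(odd, □) = (qR, □, R) → 000001□[qR]□

The machine reaches the reject state qR and halts.

Final tape (ignoring leading/trailing blanks): 000001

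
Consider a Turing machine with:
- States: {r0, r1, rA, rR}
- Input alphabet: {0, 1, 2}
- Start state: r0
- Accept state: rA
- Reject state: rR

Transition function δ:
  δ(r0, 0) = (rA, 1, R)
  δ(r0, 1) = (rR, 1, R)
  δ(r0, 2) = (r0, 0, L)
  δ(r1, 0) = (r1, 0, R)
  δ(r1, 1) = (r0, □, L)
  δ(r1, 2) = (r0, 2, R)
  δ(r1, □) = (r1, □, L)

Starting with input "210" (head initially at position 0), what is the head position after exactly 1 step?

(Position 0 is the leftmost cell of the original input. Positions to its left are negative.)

Execution trace (head position shown):
Step 0: [r0]210  (head at position 0)
Step 1: move left → [r0]□010  (head at position -1)

After 1 step, the head is at position -1.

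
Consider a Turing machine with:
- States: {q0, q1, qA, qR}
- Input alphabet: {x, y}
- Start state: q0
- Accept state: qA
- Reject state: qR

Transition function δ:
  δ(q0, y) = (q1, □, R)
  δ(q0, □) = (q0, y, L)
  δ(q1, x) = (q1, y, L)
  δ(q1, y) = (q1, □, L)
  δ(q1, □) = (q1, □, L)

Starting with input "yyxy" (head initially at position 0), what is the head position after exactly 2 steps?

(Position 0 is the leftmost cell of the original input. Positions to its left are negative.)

Execution trace (head position shown):
Step 0: [q0]yyxy  (head at position 0)
Step 1: move right → □[q1]yxy  (head at position 1)
Step 2: move left → [q1]□□xy  (head at position 0)

After 2 steps, the head is at position 0.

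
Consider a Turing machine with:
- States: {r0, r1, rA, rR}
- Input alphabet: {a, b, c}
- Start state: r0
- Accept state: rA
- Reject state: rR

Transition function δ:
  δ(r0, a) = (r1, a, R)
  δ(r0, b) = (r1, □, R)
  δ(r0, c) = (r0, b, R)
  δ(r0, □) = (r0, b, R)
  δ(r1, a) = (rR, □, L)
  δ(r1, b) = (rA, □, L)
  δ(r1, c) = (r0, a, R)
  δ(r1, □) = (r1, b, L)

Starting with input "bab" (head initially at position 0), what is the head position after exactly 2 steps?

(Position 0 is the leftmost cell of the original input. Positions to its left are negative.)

Execution trace (head position shown):
Step 0: [r0]bab  (head at position 0)
Step 1: move right → □[r1]ab  (head at position 1)
Step 2: move left → [rR]□□b  (head at position 0)

After 2 steps, the head is at position 0.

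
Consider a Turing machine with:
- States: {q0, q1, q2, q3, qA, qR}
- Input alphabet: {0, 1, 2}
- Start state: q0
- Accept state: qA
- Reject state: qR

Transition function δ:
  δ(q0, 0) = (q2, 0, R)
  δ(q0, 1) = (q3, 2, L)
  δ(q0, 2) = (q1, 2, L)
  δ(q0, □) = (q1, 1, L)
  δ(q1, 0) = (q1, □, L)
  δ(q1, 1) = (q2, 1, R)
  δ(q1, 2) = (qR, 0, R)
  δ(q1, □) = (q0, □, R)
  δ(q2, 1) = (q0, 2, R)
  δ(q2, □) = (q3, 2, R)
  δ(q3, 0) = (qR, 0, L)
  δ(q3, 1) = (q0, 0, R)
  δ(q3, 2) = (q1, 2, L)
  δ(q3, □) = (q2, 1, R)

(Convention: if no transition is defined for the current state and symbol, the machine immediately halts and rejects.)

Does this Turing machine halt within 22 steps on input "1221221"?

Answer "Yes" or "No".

Execution trace:
Initial: [q0]1221221
Step 1: δ(q0, 1) = (q3, 2, L) → [q3]□2221221
Step 2: δ(q3, □) = (q2, 1, R) → 1[q2]2221221

No transition is defined for δ(q2, 2). By convention the machine halts and rejects.
The machine halted after 2 steps (within the 22-step bound).

Answer: Yes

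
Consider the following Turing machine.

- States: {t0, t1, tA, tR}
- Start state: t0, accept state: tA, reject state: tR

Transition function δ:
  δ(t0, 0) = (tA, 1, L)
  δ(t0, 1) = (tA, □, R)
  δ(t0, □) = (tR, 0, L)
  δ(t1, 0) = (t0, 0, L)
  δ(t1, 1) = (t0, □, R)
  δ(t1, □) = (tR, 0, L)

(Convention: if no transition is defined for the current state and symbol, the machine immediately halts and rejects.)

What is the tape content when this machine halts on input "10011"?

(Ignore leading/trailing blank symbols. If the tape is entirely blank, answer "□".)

Execution trace:
Initial: [t0]10011
Step 1: δ(t0, 1) = (tA, □, R) → □[tA]0011

The machine reaches the accept state tA and halts.

Final tape (ignoring leading/trailing blanks): 0011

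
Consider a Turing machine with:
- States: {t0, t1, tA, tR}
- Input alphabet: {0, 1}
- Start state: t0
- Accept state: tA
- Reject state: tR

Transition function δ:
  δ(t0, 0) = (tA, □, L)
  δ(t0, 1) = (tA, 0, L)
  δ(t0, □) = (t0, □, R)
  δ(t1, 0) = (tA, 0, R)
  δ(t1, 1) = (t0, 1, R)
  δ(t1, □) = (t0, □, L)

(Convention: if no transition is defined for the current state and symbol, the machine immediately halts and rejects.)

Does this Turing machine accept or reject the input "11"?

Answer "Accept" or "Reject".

Execution trace:
Initial: [t0]11
Step 1: δ(t0, 1) = (tA, 0, L) → [tA]□01

The machine reaches the accept state tA and halts.

Answer: Accept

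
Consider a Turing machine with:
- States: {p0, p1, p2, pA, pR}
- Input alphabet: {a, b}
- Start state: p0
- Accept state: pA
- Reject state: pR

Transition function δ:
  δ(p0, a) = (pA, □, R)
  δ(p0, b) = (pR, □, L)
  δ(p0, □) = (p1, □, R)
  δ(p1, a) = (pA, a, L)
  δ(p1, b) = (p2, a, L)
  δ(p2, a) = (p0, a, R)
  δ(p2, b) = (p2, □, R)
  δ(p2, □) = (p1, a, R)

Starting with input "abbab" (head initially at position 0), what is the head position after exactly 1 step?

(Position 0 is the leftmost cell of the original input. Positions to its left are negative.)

Execution trace (head position shown):
Step 0: [p0]abbab  (head at position 0)
Step 1: move right → □[pA]bbab  (head at position 1)

After 1 step, the head is at position 1.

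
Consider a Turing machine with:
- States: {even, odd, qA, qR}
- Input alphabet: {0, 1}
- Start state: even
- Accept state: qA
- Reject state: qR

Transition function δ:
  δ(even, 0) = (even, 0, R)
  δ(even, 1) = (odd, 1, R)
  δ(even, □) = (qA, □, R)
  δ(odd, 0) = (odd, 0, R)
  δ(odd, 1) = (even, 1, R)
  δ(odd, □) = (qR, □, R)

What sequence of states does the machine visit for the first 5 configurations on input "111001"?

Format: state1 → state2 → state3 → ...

Execution trace:
Initial: [even]111001
Step 1: δ(even, 1) = (odd, 1, R) → 1[odd]11001
Step 2: δ(odd, 1) = (even, 1, R) → 11[even]1001
Step 3: δ(even, 1) = (odd, 1, R) → 111[odd]001
Step 4: δ(odd, 0) = (odd, 0, R) → 1110[odd]01

State sequence: even → odd → even → odd → odd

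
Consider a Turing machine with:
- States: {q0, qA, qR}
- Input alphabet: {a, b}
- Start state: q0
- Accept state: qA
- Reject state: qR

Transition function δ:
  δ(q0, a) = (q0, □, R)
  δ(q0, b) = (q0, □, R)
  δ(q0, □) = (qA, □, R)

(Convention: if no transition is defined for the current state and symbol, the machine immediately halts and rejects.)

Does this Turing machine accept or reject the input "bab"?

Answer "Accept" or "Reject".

Execution trace:
Initial: [q0]bab
Step 1: δ(q0, b) = (q0, □, R) → □[q0]ab
Step 2: δ(q0, a) = (q0, □, R) → □□[q0]b
Step 3: δ(q0, b) = (q0, □, R) → □□□[q0]□
Step 4: δ(q0, □) = (qA, □, R) → □□□□[qA]□

The machine reaches the accept state qA and halts.

Answer: Accept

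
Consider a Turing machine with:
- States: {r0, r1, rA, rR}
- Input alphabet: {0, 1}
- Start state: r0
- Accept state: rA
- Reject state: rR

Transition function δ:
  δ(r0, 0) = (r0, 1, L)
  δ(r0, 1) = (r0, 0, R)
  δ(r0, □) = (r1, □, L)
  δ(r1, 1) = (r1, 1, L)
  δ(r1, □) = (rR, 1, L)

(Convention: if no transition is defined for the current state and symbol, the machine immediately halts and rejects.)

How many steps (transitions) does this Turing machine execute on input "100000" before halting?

Execution trace:
Initial: [r0]100000
Step 1: δ(r0, 1) = (r0, 0, R) → 0[r0]00000
Step 2: δ(r0, 0) = (r0, 1, L) → [r0]010000
Step 3: δ(r0, 0) = (r0, 1, L) → [r0]□110000
Step 4: δ(r0, □) = (r1, □, L) → [r1]□□110000
Step 5: δ(r1, □) = (rR, 1, L) → [rR]□1□110000

The machine reaches the reject state rR and halts.

The machine executed 5 steps before halting.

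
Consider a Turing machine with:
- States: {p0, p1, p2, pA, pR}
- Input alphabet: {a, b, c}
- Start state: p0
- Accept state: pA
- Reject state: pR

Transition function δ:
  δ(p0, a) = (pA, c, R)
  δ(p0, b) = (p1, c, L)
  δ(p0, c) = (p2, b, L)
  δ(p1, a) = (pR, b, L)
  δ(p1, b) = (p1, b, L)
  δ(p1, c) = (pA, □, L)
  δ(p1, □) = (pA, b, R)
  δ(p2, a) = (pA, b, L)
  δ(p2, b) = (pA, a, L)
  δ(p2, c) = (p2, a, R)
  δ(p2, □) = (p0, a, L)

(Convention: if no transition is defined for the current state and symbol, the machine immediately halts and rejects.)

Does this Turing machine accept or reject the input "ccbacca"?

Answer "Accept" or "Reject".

Execution trace:
Initial: [p0]ccbacca
Step 1: δ(p0, c) = (p2, b, L) → [p2]□bcbacca
Step 2: δ(p2, □) = (p0, a, L) → [p0]□abcbacca

No transition is defined for δ(p0, □). By convention the machine halts and rejects.

Answer: Reject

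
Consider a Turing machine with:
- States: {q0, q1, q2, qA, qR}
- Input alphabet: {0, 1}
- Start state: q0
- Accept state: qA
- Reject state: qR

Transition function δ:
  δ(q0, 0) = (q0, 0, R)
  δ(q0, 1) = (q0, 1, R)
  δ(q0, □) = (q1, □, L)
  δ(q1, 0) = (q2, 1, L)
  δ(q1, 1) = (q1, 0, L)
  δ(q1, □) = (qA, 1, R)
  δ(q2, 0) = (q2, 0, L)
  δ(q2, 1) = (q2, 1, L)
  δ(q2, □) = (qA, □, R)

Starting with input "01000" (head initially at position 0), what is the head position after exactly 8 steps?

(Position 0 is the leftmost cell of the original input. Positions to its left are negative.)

Execution trace (head position shown):
Step 0: [q0]01000  (head at position 0)
Step 1: move right → 0[q0]1000  (head at position 1)
Step 2: move right → 01[q0]000  (head at position 2)
Step 3: move right → 010[q0]00  (head at position 3)
Step 4: move right → 0100[q0]0  (head at position 4)
Step 5: move right → 01000[q0]□  (head at position 5)
Step 6: move left → 0100[q1]0□  (head at position 4)
Step 7: move left → 010[q2]01□  (head at position 3)
Step 8: move left → 01[q2]001□  (head at position 2)

After 8 steps, the head is at position 2.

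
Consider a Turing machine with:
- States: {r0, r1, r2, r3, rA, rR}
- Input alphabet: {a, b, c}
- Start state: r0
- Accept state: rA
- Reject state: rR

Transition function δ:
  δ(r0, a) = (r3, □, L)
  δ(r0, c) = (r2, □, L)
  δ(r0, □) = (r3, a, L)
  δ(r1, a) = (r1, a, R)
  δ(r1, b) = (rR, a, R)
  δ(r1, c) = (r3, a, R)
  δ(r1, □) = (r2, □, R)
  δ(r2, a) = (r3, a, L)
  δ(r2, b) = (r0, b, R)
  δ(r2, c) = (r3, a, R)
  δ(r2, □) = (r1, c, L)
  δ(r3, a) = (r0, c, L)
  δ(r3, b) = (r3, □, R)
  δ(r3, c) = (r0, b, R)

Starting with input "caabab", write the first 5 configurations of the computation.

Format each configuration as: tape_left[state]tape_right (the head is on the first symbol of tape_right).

Transitions applied:
Step 1: δ(r0, c) = (r2, □, L)
Step 2: δ(r2, □) = (r1, c, L)
Step 3: δ(r1, □) = (r2, □, R)
Step 4: δ(r2, c) = (r3, a, R)

The first 5 configurations are:
[r0]caabab ⊢ [r2]□□aabab ⊢ [r1]□c□aabab ⊢ □[r2]c□aabab ⊢ □a[r3]□aabab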